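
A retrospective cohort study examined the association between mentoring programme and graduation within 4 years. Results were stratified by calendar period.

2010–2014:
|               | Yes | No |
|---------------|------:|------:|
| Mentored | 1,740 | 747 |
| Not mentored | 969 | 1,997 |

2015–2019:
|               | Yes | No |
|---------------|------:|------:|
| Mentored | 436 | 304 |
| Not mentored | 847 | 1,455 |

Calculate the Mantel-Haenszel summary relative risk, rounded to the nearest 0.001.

1.970

RR_MH = Σ(aᵢ·n₀ᵢ/nᵢ) / Σ(cᵢ·n₁ᵢ/nᵢ), with n₁ᵢ = aᵢ+bᵢ (exposed), n₀ᵢ = cᵢ+dᵢ (unexposed), nᵢ = n₁ᵢ+n₀ᵢ.
Stratum 1 (2010–2014): n₁ = 2487, n₀ = 2966, n = 5453; a·n₀/n = 1740·2966/5453 = 946.4222; c·n₁/n = 969·2487/5453 = 441.9408
Stratum 2 (2015–2019): n₁ = 740, n₀ = 2302, n = 3042; a·n₀/n = 436·2302/3042 = 329.9382; c·n₁/n = 847·740/3042 = 206.0421
RR_MH = (946.4222 + 329.9382) / (441.9408 + 206.0421) = 1276.3604 / 647.9828 = 1.96974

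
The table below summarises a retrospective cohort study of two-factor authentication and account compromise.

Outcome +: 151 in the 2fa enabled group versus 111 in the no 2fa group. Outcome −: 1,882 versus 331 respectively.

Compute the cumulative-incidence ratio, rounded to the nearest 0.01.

0.30

From the description: a = 151, b = 1882, c = 111, d = 331.
Risk in exposed = 151/2033 = 0.07427; risk in unexposed = 111/442 = 0.25113.
RR = 0.07427 / 0.25113 = 0.29576
The risk is 70% lower among the exposed than among the unexposed.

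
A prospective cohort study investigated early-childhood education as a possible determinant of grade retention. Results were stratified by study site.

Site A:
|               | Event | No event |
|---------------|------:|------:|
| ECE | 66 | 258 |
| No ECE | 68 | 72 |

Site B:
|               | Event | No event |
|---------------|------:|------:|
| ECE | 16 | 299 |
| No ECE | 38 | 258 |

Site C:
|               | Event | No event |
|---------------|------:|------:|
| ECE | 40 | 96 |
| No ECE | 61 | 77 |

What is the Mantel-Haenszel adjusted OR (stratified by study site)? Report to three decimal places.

OR_MH = Σ(aᵢdᵢ/nᵢ) / Σ(bᵢcᵢ/nᵢ), where nᵢ is the stratum total.
Stratum 1 (Site A): n = 464; a·d/n = 66·72/464 = 10.2414; b·c/n = 258·68/464 = 37.8103
Stratum 2 (Site B): n = 611; a·d/n = 16·258/611 = 6.7561; b·c/n = 299·38/611 = 18.5957
Stratum 3 (Site C): n = 274; a·d/n = 40·77/274 = 11.2409; b·c/n = 96·61/274 = 21.3723
OR_MH = (10.2414 + 6.7561 + 11.2409) / (37.8103 + 18.5957 + 21.3723) = 28.2384 / 77.7784 = 0.36306

0.363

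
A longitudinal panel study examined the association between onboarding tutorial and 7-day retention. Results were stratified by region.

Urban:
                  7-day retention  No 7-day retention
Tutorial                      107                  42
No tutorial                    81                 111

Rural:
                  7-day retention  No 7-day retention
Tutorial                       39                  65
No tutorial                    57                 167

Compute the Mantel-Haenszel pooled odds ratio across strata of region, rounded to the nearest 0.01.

2.57

OR_MH = Σ(aᵢdᵢ/nᵢ) / Σ(bᵢcᵢ/nᵢ), where nᵢ is the stratum total.
Stratum 1 (Urban): n = 341; a·d/n = 107·111/341 = 34.8299; b·c/n = 42·81/341 = 9.9765
Stratum 2 (Rural): n = 328; a·d/n = 39·167/328 = 19.8567; b·c/n = 65·57/328 = 11.2957
OR_MH = (34.8299 + 19.8567) / (9.9765 + 11.2957) = 54.6866 / 21.2723 = 2.57079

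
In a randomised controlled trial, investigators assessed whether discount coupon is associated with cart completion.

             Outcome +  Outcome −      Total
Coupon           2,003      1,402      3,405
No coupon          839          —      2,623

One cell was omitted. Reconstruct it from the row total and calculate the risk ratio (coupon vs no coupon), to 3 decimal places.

1.839

The missing cell is in the unexposed row: 2623 − 839 = 1784.
So a = 2003, b = 1402, c = 839, d = 1784.
RR = [a/(a+b)] / [c/(c+d)] = (2003/3405) / (839/2623) = 0.58825/0.31986 = 1.83908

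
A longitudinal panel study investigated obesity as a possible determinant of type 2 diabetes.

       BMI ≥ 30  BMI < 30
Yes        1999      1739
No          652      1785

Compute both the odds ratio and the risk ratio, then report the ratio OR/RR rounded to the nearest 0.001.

Reading the table with exposure as columns: a = 1999 (BMI ≥ 30, case), b = 652 (BMI ≥ 30, non-case), c = 1739 (BMI < 30, case), d = 1785.
OR = (1999·1785)/(652·1739) = 3568215/1133828 = 3.14705
Risk in exposed = 1999/2651 = 0.75406; risk in unexposed = 1739/3524 = 0.49347; RR = 1.52806
OR/RR = 3.14705 / 1.52806 = 2.05951
The outcome is not rare, so the OR lies further from 1 than the RR.

2.060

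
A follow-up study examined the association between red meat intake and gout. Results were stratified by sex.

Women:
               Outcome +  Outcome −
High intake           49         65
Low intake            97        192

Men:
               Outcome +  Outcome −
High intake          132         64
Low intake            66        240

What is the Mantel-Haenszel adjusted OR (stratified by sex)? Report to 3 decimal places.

OR_MH = Σ(aᵢdᵢ/nᵢ) / Σ(bᵢcᵢ/nᵢ), where nᵢ is the stratum total.
Stratum 1 (Women): n = 403; a·d/n = 49·192/403 = 23.3449; b·c/n = 65·97/403 = 15.6452
Stratum 2 (Men): n = 502; a·d/n = 132·240/502 = 63.1076; b·c/n = 64·66/502 = 8.4143
OR_MH = (23.3449 + 63.1076) / (15.6452 + 8.4143) = 86.4525 / 24.0595 = 3.59328

3.593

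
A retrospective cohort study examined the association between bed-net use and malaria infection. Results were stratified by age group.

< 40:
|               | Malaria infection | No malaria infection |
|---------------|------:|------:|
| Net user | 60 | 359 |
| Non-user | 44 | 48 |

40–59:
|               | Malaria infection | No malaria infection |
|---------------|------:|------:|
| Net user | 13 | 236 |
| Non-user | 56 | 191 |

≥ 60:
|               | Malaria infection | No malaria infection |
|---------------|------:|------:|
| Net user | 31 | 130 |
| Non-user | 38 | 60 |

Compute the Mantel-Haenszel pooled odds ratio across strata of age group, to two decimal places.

0.23

OR_MH = Σ(aᵢdᵢ/nᵢ) / Σ(bᵢcᵢ/nᵢ), where nᵢ is the stratum total.
Stratum 1 (< 40): n = 511; a·d/n = 60·48/511 = 5.6360; b·c/n = 359·44/511 = 30.9119
Stratum 2 (40–59): n = 496; a·d/n = 13·191/496 = 5.0060; b·c/n = 236·56/496 = 26.6452
Stratum 3 (≥ 60): n = 259; a·d/n = 31·60/259 = 7.1815; b·c/n = 130·38/259 = 19.0734
OR_MH = (5.6360 + 5.0060 + 7.1815) / (30.9119 + 26.6452 + 19.0734) = 17.8235 / 76.6305 = 0.23259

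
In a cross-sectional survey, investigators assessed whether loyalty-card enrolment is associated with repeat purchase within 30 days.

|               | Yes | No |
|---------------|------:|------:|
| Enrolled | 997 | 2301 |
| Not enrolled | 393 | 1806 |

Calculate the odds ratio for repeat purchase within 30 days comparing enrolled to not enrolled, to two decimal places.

Cells: a = 997, b = 2301, c = 393, d = 1806.
OR = (a·d)/(b·c) = (997 × 1806) / (2301 × 393) = 1800582 / 904293 = 1.99115
The odds of repeat purchase within 30 days are about 1.99 times as high in the enrolled group.

1.99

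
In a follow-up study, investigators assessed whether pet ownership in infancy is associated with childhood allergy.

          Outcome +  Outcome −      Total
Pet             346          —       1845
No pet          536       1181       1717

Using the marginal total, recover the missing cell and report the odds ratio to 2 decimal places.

The missing cell is in the exposed row: 1845 − 346 = 1499.
So a = 346, b = 1499, c = 536, d = 1181.
OR = (a·d)/(b·c) = (346 × 1181) / (1499 × 536) = 408626 / 803464 = 0.50858

0.51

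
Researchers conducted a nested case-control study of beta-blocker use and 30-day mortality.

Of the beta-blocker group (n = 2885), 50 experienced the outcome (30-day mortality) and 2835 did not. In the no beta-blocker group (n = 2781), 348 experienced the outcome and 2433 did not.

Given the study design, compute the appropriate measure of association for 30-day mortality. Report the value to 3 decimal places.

From the description: a = 50, b = 2835, c = 348, d = 2433.
This is a nested case-control study: participants were sampled on outcome status, so risks in the source population cannot be estimated directly — relative risk is not valid here. The odds ratio is the appropriate measure.
OR = (a·d)/(b·c) = (50 × 2433) / (2835 × 348) = 121650 / 986580 = 0.12330

0.123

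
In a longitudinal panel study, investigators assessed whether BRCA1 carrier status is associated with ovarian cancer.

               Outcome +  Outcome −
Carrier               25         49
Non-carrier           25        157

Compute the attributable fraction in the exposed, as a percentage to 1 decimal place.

Cells: a = 25, b = 49, c = 25, d = 157.
Risk in exposed = 25/74 = 0.33784; risk in unexposed = 25/182 = 0.13736.
RR = 0.33784/0.13736 = 2.45946
AR% = (RR − 1)/RR × 100 = (2.45946 − 1)/2.45946 × 100 = 59.3407%

59.3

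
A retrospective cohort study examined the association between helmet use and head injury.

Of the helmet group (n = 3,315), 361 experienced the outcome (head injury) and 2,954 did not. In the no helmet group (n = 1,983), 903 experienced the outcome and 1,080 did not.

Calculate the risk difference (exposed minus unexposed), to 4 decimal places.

From the description: a = 361, b = 2954, c = 903, d = 1080.
Risk in exposed = 361/3315 = 0.108899; risk in unexposed = 903/1983 = 0.455371.
Risk difference = 0.108899 − 0.455371 = -0.346472

-0.3465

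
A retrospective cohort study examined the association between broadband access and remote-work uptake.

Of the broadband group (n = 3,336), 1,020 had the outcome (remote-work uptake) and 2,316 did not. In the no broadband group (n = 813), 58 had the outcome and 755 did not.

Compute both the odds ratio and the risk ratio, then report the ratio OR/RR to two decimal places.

1.34

From the description: a = 1020, b = 2316, c = 58, d = 755.
OR = (1020·755)/(2316·58) = 770100/134328 = 5.73298
Risk in exposed = 1020/3336 = 0.30576; risk in unexposed = 58/813 = 0.07134; RR = 4.28585
OR/RR = 5.73298 / 4.28585 = 1.33765
The outcome is not rare, so the OR lies further from 1 than the RR.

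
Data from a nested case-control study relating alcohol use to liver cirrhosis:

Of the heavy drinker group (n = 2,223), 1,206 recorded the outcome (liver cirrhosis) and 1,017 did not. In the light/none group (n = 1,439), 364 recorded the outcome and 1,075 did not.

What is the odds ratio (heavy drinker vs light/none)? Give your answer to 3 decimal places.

From the description: a = 1206, b = 1017, c = 364, d = 1075.
OR = (a·d)/(b·c) = (1206 × 1075) / (1017 × 364) = 1296450 / 370188 = 3.50214
The odds of liver cirrhosis are about 3.50 times as high in the heavy drinker group.

3.502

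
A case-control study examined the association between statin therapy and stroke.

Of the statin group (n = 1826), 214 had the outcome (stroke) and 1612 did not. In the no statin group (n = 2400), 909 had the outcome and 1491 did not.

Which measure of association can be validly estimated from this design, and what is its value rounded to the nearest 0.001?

0.218

From the description: a = 214, b = 1612, c = 909, d = 1491.
This is a case-control study: participants were sampled on outcome status, so risks in the source population cannot be estimated directly — relative risk is not valid here. The odds ratio is the appropriate measure.
OR = (a·d)/(b·c) = (214 × 1491) / (1612 × 909) = 319074 / 1465308 = 0.21775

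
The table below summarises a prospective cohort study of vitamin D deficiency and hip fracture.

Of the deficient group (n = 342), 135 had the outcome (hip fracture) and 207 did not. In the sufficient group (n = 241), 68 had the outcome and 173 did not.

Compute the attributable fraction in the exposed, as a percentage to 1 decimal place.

28.5

From the description: a = 135, b = 207, c = 68, d = 173.
Risk in exposed = 135/342 = 0.39474; risk in unexposed = 68/241 = 0.28216.
RR = 0.39474/0.28216 = 1.39899
AR% = (RR − 1)/RR × 100 = (1.39899 − 1)/1.39899 × 100 = 28.5201%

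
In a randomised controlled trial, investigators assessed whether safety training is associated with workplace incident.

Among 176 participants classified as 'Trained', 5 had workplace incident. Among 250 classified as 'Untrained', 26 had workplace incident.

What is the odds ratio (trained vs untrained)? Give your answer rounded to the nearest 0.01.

From the description: a = 5, b = 171, c = 26, d = 224.
OR = (a·d)/(b·c) = (5 × 224) / (171 × 26) = 1120 / 4446 = 0.25191
Exposure is associated with lower odds of workplace incident (OR = 0.25 < 1).

0.25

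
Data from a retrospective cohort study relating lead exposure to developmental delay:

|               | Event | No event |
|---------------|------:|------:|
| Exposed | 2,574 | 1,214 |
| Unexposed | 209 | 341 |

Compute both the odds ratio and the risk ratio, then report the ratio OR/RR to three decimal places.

1.935

Cells: a = 2574, b = 1214, c = 209, d = 341.
OR = (2574·341)/(1214·209) = 877734/253726 = 3.45938
Risk in exposed = 2574/3788 = 0.67951; risk in unexposed = 209/550 = 0.38000; RR = 1.78820
OR/RR = 3.45938 / 1.78820 = 1.93456
The outcome is not rare, so the OR lies further from 1 than the RR.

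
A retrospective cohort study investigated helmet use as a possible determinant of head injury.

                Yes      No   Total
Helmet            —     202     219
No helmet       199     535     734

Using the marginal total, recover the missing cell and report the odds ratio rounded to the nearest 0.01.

The missing cell is in the exposed row: 219 − 202 = 17.
So a = 17, b = 202, c = 199, d = 535.
OR = (a·d)/(b·c) = (17 × 535) / (202 × 199) = 9095 / 40198 = 0.22626

0.23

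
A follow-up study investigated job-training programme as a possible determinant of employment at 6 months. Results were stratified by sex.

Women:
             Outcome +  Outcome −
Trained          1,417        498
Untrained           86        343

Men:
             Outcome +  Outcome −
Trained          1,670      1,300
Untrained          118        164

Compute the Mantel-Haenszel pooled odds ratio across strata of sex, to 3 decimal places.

4.455

OR_MH = Σ(aᵢdᵢ/nᵢ) / Σ(bᵢcᵢ/nᵢ), where nᵢ is the stratum total.
Stratum 1 (Women): n = 2344; a·d/n = 1417·343/2344 = 207.3511; b·c/n = 498·86/2344 = 18.2713
Stratum 2 (Men): n = 3252; a·d/n = 1670·164/3252 = 84.2189; b·c/n = 1300·118/3252 = 47.1710
OR_MH = (207.3511 + 84.2189) / (18.2713 + 47.1710) = 291.5701 / 65.4423 = 4.45538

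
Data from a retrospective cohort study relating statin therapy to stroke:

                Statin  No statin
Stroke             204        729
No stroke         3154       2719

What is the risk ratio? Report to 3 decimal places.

Reading the table with exposure as columns: a = 204 (Statin, case), b = 3154 (Statin, non-case), c = 729 (No statin, case), d = 2719.
Risk in exposed = 204/3358 = 0.06075; risk in unexposed = 729/3448 = 0.21143.
RR = 0.06075 / 0.21143 = 0.28734
The risk is 71% lower among the exposed than among the unexposed.

0.287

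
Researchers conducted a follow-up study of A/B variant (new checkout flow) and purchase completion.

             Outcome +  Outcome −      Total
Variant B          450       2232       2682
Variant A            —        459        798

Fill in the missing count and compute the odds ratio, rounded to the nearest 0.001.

The missing cell is in the unexposed row: 798 − 459 = 339.
So a = 450, b = 2232, c = 339, d = 459.
OR = (a·d)/(b·c) = (450 × 459) / (2232 × 339) = 206550 / 756648 = 0.27298

0.273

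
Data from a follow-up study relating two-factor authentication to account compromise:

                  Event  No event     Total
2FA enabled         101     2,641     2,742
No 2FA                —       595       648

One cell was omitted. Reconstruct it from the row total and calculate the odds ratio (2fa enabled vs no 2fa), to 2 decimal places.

0.43

The missing cell is in the unexposed row: 648 − 595 = 53.
So a = 101, b = 2641, c = 53, d = 595.
OR = (a·d)/(b·c) = (101 × 595) / (2641 × 53) = 60095 / 139973 = 0.42933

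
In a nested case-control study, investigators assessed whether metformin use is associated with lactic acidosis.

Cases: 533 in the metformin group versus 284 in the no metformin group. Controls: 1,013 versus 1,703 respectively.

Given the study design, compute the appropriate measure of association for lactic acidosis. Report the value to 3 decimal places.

3.155

From the description: a = 533, b = 1013, c = 284, d = 1703.
This is a nested case-control study: participants were sampled on outcome status, so risks in the source population cannot be estimated directly — relative risk is not valid here. The odds ratio is the appropriate measure.
OR = (a·d)/(b·c) = (533 × 1703) / (1013 × 284) = 907699 / 287692 = 3.15511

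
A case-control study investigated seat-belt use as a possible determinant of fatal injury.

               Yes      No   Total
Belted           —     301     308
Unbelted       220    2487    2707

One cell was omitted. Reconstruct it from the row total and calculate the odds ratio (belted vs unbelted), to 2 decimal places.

The missing cell is in the exposed row: 308 − 301 = 7.
So a = 7, b = 301, c = 220, d = 2487.
OR = (a·d)/(b·c) = (7 × 2487) / (301 × 220) = 17409 / 66220 = 0.26290

0.26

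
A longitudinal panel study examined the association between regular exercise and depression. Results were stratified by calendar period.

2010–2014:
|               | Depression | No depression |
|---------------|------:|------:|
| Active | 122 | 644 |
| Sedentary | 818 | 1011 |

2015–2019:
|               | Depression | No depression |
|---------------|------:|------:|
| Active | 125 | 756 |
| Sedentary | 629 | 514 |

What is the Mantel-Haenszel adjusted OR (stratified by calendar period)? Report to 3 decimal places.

OR_MH = Σ(aᵢdᵢ/nᵢ) / Σ(bᵢcᵢ/nᵢ), where nᵢ is the stratum total.
Stratum 1 (2010–2014): n = 2595; a·d/n = 122·1011/2595 = 47.5306; b·c/n = 644·818/2595 = 203.0027
Stratum 2 (2015–2019): n = 2024; a·d/n = 125·514/2024 = 31.7441; b·c/n = 756·629/2024 = 234.9427
OR_MH = (47.5306 + 31.7441) / (203.0027 + 234.9427) = 79.2747 / 437.9454 = 0.18102

0.181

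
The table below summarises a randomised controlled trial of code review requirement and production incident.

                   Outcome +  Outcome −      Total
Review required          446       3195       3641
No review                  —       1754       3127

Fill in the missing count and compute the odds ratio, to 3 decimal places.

0.178

The missing cell is in the unexposed row: 3127 − 1754 = 1373.
So a = 446, b = 3195, c = 1373, d = 1754.
OR = (a·d)/(b·c) = (446 × 1754) / (3195 × 1373) = 782284 / 4386735 = 0.17833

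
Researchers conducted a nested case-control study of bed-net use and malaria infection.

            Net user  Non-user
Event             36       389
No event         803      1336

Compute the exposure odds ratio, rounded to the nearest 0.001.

0.154

Reading the table with exposure as columns: a = 36 (Net user, case), b = 803 (Net user, non-case), c = 389 (Non-user, case), d = 1336.
OR = (a·d)/(b·c) = (36 × 1336) / (803 × 389) = 48096 / 312367 = 0.15397
Exposure is associated with lower odds of malaria infection (OR = 0.15 < 1).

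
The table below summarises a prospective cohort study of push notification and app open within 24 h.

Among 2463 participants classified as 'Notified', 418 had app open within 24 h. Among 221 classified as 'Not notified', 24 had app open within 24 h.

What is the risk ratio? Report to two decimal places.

1.56

From the description: a = 418, b = 2045, c = 24, d = 197.
Risk in exposed = 418/2463 = 0.16971; risk in unexposed = 24/221 = 0.10860.
RR = 0.16971 / 0.10860 = 1.56276
The risk among the exposed is 1.56 times that among the unexposed.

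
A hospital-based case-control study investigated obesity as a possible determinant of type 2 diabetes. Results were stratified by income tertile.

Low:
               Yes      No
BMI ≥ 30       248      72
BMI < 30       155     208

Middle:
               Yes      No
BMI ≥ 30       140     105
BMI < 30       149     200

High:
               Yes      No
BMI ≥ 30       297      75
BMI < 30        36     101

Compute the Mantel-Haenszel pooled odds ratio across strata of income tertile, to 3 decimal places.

3.785

OR_MH = Σ(aᵢdᵢ/nᵢ) / Σ(bᵢcᵢ/nᵢ), where nᵢ is the stratum total.
Stratum 1 (Low): n = 683; a·d/n = 248·208/683 = 75.5256; b·c/n = 72·155/683 = 16.3397
Stratum 2 (Middle): n = 594; a·d/n = 140·200/594 = 47.1380; b·c/n = 105·149/594 = 26.3384
Stratum 3 (High): n = 509; a·d/n = 297·101/509 = 58.9332; b·c/n = 75·36/509 = 5.3045
OR_MH = (75.5256 + 47.1380 + 58.9332) / (16.3397 + 26.3384 + 5.3045) = 181.5969 / 47.9826 = 3.78464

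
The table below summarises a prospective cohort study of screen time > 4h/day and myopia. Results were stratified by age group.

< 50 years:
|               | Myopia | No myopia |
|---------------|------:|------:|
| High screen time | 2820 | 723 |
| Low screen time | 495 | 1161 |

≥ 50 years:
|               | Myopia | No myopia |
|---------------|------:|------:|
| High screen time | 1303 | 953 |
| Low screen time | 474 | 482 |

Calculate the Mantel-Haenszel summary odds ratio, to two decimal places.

3.94

OR_MH = Σ(aᵢdᵢ/nᵢ) / Σ(bᵢcᵢ/nᵢ), where nᵢ is the stratum total.
Stratum 1 (< 50 years): n = 5199; a·d/n = 2820·1161/5199 = 629.7403; b·c/n = 723·495/5199 = 68.8373
Stratum 2 (≥ 50 years): n = 3212; a·d/n = 1303·482/3212 = 195.5311; b·c/n = 953·474/3212 = 140.6357
OR_MH = (629.7403 + 195.5311) / (68.8373 + 140.6357) = 825.2715 / 209.4730 = 3.93975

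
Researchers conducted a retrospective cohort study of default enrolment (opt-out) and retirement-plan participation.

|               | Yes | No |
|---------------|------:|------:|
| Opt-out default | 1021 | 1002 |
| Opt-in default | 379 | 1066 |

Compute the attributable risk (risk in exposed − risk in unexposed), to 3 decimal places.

0.242

Cells: a = 1021, b = 1002, c = 379, d = 1066.
Risk in exposed = 1021/2023 = 0.504696; risk in unexposed = 379/1445 = 0.262284.
Risk difference = 0.504696 − 0.262284 = 0.242412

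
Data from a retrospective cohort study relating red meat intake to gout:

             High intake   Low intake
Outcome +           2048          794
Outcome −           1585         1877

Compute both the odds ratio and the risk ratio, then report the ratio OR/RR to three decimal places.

1.611

Reading the table with exposure as columns: a = 2048 (High intake, case), b = 1585 (High intake, non-case), c = 794 (Low intake, case), d = 1877.
OR = (2048·1877)/(1585·794) = 3844096/1258490 = 3.05453
Risk in exposed = 2048/3633 = 0.56372; risk in unexposed = 794/2671 = 0.29727; RR = 1.89635
OR/RR = 3.05453 / 1.89635 = 1.61074
The outcome is not rare, so the OR lies further from 1 than the RR.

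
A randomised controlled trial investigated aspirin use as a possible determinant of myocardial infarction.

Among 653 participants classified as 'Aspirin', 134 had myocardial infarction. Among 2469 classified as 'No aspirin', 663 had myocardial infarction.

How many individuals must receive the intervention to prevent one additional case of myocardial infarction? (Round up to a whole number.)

16

Risk in treated group = 134/653 = 0.20521; risk in control = 663/2469 = 0.26853.
Absolute risk reduction = 0.26853 − 0.20521 = 0.06332
NNT = 1 / ARR = 1 / 0.06332 = 15.792 → round up → 16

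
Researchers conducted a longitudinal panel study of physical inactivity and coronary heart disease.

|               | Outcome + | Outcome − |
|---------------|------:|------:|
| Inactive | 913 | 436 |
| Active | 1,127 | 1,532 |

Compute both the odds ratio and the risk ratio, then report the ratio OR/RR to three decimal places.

Cells: a = 913, b = 436, c = 1127, d = 1532.
OR = (913·1532)/(436·1127) = 1398716/491372 = 2.84655
Risk in exposed = 913/1349 = 0.67680; risk in unexposed = 1127/2659 = 0.42384; RR = 1.59681
OR/RR = 2.84655 / 1.59681 = 1.78265
The outcome is not rare, so the OR lies further from 1 than the RR.

1.783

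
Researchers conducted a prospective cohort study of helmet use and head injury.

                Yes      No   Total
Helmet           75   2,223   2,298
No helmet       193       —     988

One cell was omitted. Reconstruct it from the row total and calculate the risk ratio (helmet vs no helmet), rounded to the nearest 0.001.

The missing cell is in the unexposed row: 988 − 193 = 795.
So a = 75, b = 2223, c = 193, d = 795.
RR = [a/(a+b)] / [c/(c+d)] = (75/2298) / (193/988) = 0.03264/0.19534 = 0.16707

0.167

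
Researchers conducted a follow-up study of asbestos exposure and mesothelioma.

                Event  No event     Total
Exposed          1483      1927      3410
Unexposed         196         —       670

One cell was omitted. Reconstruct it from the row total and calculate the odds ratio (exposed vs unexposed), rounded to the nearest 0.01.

1.86

The missing cell is in the unexposed row: 670 − 196 = 474.
So a = 1483, b = 1927, c = 196, d = 474.
OR = (a·d)/(b·c) = (1483 × 474) / (1927 × 196) = 702942 / 377692 = 1.86115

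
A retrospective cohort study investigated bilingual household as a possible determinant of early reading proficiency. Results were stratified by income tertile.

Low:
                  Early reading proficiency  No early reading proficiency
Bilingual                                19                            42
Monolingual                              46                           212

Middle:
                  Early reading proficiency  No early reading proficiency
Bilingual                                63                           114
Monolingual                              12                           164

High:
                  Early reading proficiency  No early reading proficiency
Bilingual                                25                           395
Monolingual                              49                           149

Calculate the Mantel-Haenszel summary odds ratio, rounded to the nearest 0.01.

1.16

OR_MH = Σ(aᵢdᵢ/nᵢ) / Σ(bᵢcᵢ/nᵢ), where nᵢ is the stratum total.
Stratum 1 (Low): n = 319; a·d/n = 19·212/319 = 12.6270; b·c/n = 42·46/319 = 6.0564
Stratum 2 (Middle): n = 353; a·d/n = 63·164/353 = 29.2691; b·c/n = 114·12/353 = 3.8754
Stratum 3 (High): n = 618; a·d/n = 25·149/618 = 6.0275; b·c/n = 395·49/618 = 31.3188
OR_MH = (12.6270 + 29.2691 + 6.0275) / (6.0564 + 3.8754 + 31.3188) = 47.9236 / 41.2506 = 1.16177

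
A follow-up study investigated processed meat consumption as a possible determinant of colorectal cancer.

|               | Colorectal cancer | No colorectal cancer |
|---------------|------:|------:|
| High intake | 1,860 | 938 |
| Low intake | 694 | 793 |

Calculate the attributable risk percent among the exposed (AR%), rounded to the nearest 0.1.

29.8

Cells: a = 1860, b = 938, c = 694, d = 793.
Risk in exposed = 1860/2798 = 0.66476; risk in unexposed = 694/1487 = 0.46671.
RR = 0.66476/0.46671 = 1.42435
AR% = (RR − 1)/RR × 100 = (1.42435 − 1)/1.42435 × 100 = 29.7925%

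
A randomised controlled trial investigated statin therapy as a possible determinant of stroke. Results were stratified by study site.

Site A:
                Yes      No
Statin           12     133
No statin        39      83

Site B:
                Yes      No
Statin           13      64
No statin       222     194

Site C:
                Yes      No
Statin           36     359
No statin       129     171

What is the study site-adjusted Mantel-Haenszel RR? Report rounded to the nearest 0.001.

RR_MH = Σ(aᵢ·n₀ᵢ/nᵢ) / Σ(cᵢ·n₁ᵢ/nᵢ), with n₁ᵢ = aᵢ+bᵢ (exposed), n₀ᵢ = cᵢ+dᵢ (unexposed), nᵢ = n₁ᵢ+n₀ᵢ.
Stratum 1 (Site A): n₁ = 145, n₀ = 122, n = 267; a·n₀/n = 12·122/267 = 5.4831; c·n₁/n = 39·145/267 = 21.1798
Stratum 2 (Site B): n₁ = 77, n₀ = 416, n = 493; a·n₀/n = 13·416/493 = 10.9696; c·n₁/n = 222·77/493 = 34.6734
Stratum 3 (Site C): n₁ = 395, n₀ = 300, n = 695; a·n₀/n = 36·300/695 = 15.5396; c·n₁/n = 129·395/695 = 73.3165
RR_MH = (5.4831 + 10.9696 + 15.5396) / (21.1798 + 34.6734 + 73.3165) = 31.9923 / 129.1698 = 0.24768

0.248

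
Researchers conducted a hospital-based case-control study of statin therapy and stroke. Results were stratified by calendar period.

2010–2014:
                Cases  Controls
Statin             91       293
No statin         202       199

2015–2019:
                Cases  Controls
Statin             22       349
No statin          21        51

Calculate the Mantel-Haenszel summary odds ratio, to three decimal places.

OR_MH = Σ(aᵢdᵢ/nᵢ) / Σ(bᵢcᵢ/nᵢ), where nᵢ is the stratum total.
Stratum 1 (2010–2014): n = 785; a·d/n = 91·199/785 = 23.0688; b·c/n = 293·202/785 = 75.3962
Stratum 2 (2015–2019): n = 443; a·d/n = 22·51/443 = 2.5327; b·c/n = 349·21/443 = 16.5440
OR_MH = (23.0688 + 2.5327) / (75.3962 + 16.5440) = 25.6015 / 91.9402 = 0.27846

0.278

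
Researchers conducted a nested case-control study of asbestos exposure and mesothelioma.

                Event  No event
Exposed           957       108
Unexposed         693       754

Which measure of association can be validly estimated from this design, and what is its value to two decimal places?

Cells: a = 957, b = 108, c = 693, d = 754.
This is a nested case-control study: participants were sampled on outcome status, so risks in the source population cannot be estimated directly — relative risk is not valid here. The odds ratio is the appropriate measure.
OR = (a·d)/(b·c) = (957 × 754) / (108 × 693) = 721578 / 74844 = 9.64109

9.64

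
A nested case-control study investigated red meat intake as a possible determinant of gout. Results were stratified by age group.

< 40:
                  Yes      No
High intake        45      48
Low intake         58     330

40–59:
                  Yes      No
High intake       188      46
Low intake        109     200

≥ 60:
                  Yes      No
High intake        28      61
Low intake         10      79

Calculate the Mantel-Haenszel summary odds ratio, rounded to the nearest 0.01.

6.10

OR_MH = Σ(aᵢdᵢ/nᵢ) / Σ(bᵢcᵢ/nᵢ), where nᵢ is the stratum total.
Stratum 1 (< 40): n = 481; a·d/n = 45·330/481 = 30.8732; b·c/n = 48·58/481 = 5.7879
Stratum 2 (40–59): n = 543; a·d/n = 188·200/543 = 69.2449; b·c/n = 46·109/543 = 9.2339
Stratum 3 (≥ 60): n = 178; a·d/n = 28·79/178 = 12.4270; b·c/n = 61·10/178 = 3.4270
OR_MH = (30.8732 + 69.2449 + 12.4270) / (5.7879 + 9.2339 + 3.4270) = 112.5451 / 18.4488 = 6.10040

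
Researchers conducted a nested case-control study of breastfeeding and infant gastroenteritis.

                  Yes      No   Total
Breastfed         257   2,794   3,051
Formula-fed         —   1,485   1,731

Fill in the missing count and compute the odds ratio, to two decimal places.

The missing cell is in the unexposed row: 1731 − 1485 = 246.
So a = 257, b = 2794, c = 246, d = 1485.
OR = (a·d)/(b·c) = (257 × 1485) / (2794 × 246) = 381645 / 687324 = 0.55526

0.56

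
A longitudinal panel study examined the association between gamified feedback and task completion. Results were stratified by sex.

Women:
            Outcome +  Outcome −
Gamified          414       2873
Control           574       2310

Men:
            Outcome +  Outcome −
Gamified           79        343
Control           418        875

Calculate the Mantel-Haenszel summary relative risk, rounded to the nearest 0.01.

0.62

RR_MH = Σ(aᵢ·n₀ᵢ/nᵢ) / Σ(cᵢ·n₁ᵢ/nᵢ), with n₁ᵢ = aᵢ+bᵢ (exposed), n₀ᵢ = cᵢ+dᵢ (unexposed), nᵢ = n₁ᵢ+n₀ᵢ.
Stratum 1 (Women): n₁ = 3287, n₀ = 2884, n = 6171; a·n₀/n = 414·2884/6171 = 193.4818; c·n₁/n = 574·3287/6171 = 305.7427
Stratum 2 (Men): n₁ = 422, n₀ = 1293, n = 1715; a·n₀/n = 79·1293/1715 = 59.5609; c·n₁/n = 418·422/1715 = 102.8548
RR_MH = (193.4818 + 59.5609) / (305.7427 + 102.8548) = 253.0427 / 408.5975 = 0.61930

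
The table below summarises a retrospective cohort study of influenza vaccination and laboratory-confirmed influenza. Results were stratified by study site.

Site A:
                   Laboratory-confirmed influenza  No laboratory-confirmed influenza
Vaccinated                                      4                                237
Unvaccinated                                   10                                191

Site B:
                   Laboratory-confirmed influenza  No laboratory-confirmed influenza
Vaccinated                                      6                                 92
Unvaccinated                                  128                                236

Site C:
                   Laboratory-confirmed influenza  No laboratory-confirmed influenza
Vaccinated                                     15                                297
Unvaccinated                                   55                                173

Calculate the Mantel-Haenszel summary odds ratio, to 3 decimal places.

OR_MH = Σ(aᵢdᵢ/nᵢ) / Σ(bᵢcᵢ/nᵢ), where nᵢ is the stratum total.
Stratum 1 (Site A): n = 442; a·d/n = 4·191/442 = 1.7285; b·c/n = 237·10/442 = 5.3620
Stratum 2 (Site B): n = 462; a·d/n = 6·236/462 = 3.0649; b·c/n = 92·128/462 = 25.4892
Stratum 3 (Site C): n = 540; a·d/n = 15·173/540 = 4.8056; b·c/n = 297·55/540 = 30.2500
OR_MH = (1.7285 + 3.0649 + 4.8056) / (5.3620 + 25.4892 + 30.2500) = 9.5990 / 61.1012 = 0.15710

0.157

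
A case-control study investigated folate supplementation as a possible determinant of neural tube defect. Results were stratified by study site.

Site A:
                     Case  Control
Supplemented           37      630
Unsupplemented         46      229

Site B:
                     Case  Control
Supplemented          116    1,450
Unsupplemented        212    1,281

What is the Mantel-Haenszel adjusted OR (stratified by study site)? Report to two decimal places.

OR_MH = Σ(aᵢdᵢ/nᵢ) / Σ(bᵢcᵢ/nᵢ), where nᵢ is the stratum total.
Stratum 1 (Site A): n = 942; a·d/n = 37·229/942 = 8.9947; b·c/n = 630·46/942 = 30.7643
Stratum 2 (Site B): n = 3059; a·d/n = 116·1281/3059 = 48.5767; b·c/n = 1450·212/3059 = 100.4904
OR_MH = (8.9947 + 48.5767) / (30.7643 + 100.4904) = 57.5714 / 131.2547 = 0.43862

0.44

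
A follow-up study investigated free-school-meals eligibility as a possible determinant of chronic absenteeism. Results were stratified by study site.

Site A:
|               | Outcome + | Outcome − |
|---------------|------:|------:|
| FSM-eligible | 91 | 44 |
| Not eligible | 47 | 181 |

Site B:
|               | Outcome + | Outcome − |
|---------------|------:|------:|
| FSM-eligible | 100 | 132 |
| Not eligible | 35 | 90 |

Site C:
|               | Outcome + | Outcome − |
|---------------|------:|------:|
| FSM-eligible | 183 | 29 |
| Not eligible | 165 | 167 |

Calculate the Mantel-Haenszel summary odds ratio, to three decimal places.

OR_MH = Σ(aᵢdᵢ/nᵢ) / Σ(bᵢcᵢ/nᵢ), where nᵢ is the stratum total.
Stratum 1 (Site A): n = 363; a·d/n = 91·181/363 = 45.3747; b·c/n = 44·47/363 = 5.6970
Stratum 2 (Site B): n = 357; a·d/n = 100·90/357 = 25.2101; b·c/n = 132·35/357 = 12.9412
Stratum 3 (Site C): n = 544; a·d/n = 183·167/544 = 56.1783; b·c/n = 29·165/544 = 8.7960
OR_MH = (45.3747 + 25.2101 + 56.1783) / (5.6970 + 12.9412 + 8.7960) = 126.7630 / 27.4341 = 4.62064

4.621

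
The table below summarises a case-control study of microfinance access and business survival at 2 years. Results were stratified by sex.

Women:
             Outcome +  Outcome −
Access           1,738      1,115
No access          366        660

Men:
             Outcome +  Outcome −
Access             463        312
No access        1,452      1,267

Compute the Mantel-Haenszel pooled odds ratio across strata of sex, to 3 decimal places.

1.974

OR_MH = Σ(aᵢdᵢ/nᵢ) / Σ(bᵢcᵢ/nᵢ), where nᵢ is the stratum total.
Stratum 1 (Women): n = 3879; a·d/n = 1738·660/3879 = 295.7154; b·c/n = 1115·366/3879 = 105.2049
Stratum 2 (Men): n = 3494; a·d/n = 463·1267/3494 = 167.8938; b·c/n = 312·1452/3494 = 129.6577
OR_MH = (295.7154 + 167.8938) / (105.2049 + 129.6577) = 463.6092 / 234.8626 = 1.97396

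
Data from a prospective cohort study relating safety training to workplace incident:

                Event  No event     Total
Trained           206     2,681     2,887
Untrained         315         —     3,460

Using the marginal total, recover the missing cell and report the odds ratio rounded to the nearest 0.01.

The missing cell is in the unexposed row: 3460 − 315 = 3145.
So a = 206, b = 2681, c = 315, d = 3145.
OR = (a·d)/(b·c) = (206 × 3145) / (2681 × 315) = 647870 / 844515 = 0.76715

0.77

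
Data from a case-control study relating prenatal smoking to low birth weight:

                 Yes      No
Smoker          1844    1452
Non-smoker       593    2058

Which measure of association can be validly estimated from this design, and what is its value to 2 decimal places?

4.41

Cells: a = 1844, b = 1452, c = 593, d = 2058.
This is a case-control study: participants were sampled on outcome status, so risks in the source population cannot be estimated directly — relative risk is not valid here. The odds ratio is the appropriate measure.
OR = (a·d)/(b·c) = (1844 × 2058) / (1452 × 593) = 3794952 / 861036 = 4.40743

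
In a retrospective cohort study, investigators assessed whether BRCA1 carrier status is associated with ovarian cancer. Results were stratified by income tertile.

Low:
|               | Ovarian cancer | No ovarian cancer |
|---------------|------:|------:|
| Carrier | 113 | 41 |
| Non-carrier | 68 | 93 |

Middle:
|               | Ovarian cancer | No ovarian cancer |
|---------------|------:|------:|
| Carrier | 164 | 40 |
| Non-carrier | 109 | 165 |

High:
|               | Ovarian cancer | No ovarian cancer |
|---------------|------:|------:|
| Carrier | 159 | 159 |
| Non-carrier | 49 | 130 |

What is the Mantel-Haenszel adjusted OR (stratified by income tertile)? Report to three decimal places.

OR_MH = Σ(aᵢdᵢ/nᵢ) / Σ(bᵢcᵢ/nᵢ), where nᵢ is the stratum total.
Stratum 1 (Low): n = 315; a·d/n = 113·93/315 = 33.3619; b·c/n = 41·68/315 = 8.8508
Stratum 2 (Middle): n = 478; a·d/n = 164·165/478 = 56.6109; b·c/n = 40·109/478 = 9.1213
Stratum 3 (High): n = 497; a·d/n = 159·130/497 = 41.5895; b·c/n = 159·49/497 = 15.6761
OR_MH = (33.3619 + 56.6109 + 41.5895) / (8.8508 + 9.1213 + 15.6761) = 131.5623 / 33.6482 = 3.90994

3.910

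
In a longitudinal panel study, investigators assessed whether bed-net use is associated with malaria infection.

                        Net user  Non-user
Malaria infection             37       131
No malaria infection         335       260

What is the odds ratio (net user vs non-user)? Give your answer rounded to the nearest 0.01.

0.22

Reading the table with exposure as columns: a = 37 (Net user, case), b = 335 (Net user, non-case), c = 131 (Non-user, case), d = 260.
OR = (a·d)/(b·c) = (37 × 260) / (335 × 131) = 9620 / 43885 = 0.21921
Exposure is associated with lower odds of malaria infection (OR = 0.22 < 1).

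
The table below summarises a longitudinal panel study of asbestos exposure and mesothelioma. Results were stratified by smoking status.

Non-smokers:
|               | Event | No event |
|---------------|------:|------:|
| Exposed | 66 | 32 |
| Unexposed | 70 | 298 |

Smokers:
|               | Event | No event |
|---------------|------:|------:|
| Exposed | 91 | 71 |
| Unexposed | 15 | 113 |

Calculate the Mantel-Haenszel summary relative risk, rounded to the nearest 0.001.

RR_MH = Σ(aᵢ·n₀ᵢ/nᵢ) / Σ(cᵢ·n₁ᵢ/nᵢ), with n₁ᵢ = aᵢ+bᵢ (exposed), n₀ᵢ = cᵢ+dᵢ (unexposed), nᵢ = n₁ᵢ+n₀ᵢ.
Stratum 1 (Non-smokers): n₁ = 98, n₀ = 368, n = 466; a·n₀/n = 66·368/466 = 52.1202; c·n₁/n = 70·98/466 = 14.7210
Stratum 2 (Smokers): n₁ = 162, n₀ = 128, n = 290; a·n₀/n = 91·128/290 = 40.1655; c·n₁/n = 15·162/290 = 8.3793
RR_MH = (52.1202 + 40.1655) / (14.7210 + 8.3793) = 92.2857 / 23.1003 = 3.99499

3.995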